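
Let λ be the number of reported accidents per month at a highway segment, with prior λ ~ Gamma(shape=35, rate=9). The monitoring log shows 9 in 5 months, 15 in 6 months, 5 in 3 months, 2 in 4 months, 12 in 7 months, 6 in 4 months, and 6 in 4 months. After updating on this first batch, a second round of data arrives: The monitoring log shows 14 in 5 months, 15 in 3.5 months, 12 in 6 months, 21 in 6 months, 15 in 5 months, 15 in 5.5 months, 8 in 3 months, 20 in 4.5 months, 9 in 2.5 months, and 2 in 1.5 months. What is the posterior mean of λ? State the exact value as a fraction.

34/13

Total count: 9 + 15 + 5 + 2 + 12 + 6 + 6 = 55.
Total exposure: 5 + 6 + 3 + 4 + 7 + 4 + 4 = 33 months.
After the first batch: Gamma(35 + 55, 9 + 33) = Gamma(90, 42).
Total count: 14 + 15 + 12 + 21 + 15 + 15 + 8 + 20 + 9 + 2 = 131.
Total exposure: 5 + 3.5 + 6 + 6 + 5 + 5.5 + 3 + 4.5 + 2.5 + 1.5 = 42.5 months.
After the second batch: Gamma(90 + 131, 42 + 42.5) = Gamma(221, 169/2).
Posterior mean = α'/β' = 221/(169/2) = 34/13.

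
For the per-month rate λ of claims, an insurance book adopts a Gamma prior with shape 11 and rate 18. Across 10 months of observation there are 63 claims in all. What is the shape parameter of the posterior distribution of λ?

Total count 63 over total exposure 10 months.
By Gamma–Poisson conjugacy, the posterior is Gamma(α + Σx, β + Σt) = Gamma(11 + 63, 18 + 10) = Gamma(74, 28).

74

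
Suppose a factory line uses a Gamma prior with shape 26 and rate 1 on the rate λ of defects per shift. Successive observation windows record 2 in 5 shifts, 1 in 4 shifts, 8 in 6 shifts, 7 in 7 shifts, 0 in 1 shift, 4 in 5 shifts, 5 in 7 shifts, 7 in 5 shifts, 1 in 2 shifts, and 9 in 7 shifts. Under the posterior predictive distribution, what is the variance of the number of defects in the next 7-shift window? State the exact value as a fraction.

Total count: 2 + 1 + 8 + 7 + 0 + 4 + 5 + 7 + 1 + 9 = 44.
Total exposure: 5 + 4 + 6 + 7 + 1 + 5 + 7 + 5 + 2 + 7 = 49 shifts.
Conjugate update: add total count to the shape and total exposure to the rate, giving Gamma(70, 50).
The posterior predictive for a window of length T is Negative Binomial with variance T·α'·(β'+T)/β'² = 7·70·57/2500 = 2793/250.

2793/250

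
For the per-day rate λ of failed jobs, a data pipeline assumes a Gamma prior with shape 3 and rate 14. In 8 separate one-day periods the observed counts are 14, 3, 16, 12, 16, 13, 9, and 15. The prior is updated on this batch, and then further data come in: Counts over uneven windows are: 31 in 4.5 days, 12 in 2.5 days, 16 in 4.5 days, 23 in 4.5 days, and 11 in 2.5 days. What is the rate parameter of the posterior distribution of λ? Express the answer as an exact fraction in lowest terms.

Total count: 14 + 3 + 16 + 12 + 16 + 13 + 9 + 15 = 98.
Total exposure: 8 days.
After the first batch: Gamma(3 + 98, 14 + 8) = Gamma(101, 22).
Total count: 31 + 12 + 16 + 23 + 11 = 93.
Total exposure: 4.5 + 2.5 + 4.5 + 4.5 + 2.5 = 18.5 days.
After the second batch: Gamma(101 + 93, 22 + 18.5) = Gamma(194, 81/2).

81/2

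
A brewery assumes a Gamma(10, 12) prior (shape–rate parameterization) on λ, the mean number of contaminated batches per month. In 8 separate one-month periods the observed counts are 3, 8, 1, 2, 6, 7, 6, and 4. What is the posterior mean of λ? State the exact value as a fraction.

Total count: 3 + 8 + 1 + 2 + 6 + 7 + 6 + 4 = 37.
Total exposure: 8 months.
Conjugate update: add total count to the shape and total exposure to the rate, giving Gamma(47, 20).
Posterior mean = α'/β' = 47/20.

47/20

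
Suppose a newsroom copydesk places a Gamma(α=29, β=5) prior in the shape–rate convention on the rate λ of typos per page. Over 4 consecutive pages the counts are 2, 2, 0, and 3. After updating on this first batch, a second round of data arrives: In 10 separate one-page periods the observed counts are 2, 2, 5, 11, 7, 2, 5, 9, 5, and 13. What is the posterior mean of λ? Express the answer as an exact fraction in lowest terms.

Total count: 2 + 2 + 0 + 3 = 7.
Total exposure: 4 pages.
After the first batch: Gamma(29 + 7, 5 + 4) = Gamma(36, 9).
Total count: 2 + 2 + 5 + 11 + 7 + 2 + 5 + 9 + 5 + 13 = 61.
Total exposure: 10 pages.
After the second batch: Gamma(36 + 61, 9 + 10) = Gamma(97, 19).
Posterior mean = α'/β' = 97/19.

97/19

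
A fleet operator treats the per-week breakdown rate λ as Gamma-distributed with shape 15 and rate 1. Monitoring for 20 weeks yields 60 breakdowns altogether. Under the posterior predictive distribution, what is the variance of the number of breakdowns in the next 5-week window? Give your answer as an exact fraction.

Total count 60 over total exposure 20 weeks.
The Gamma prior is conjugate for the Poisson rate, so λ | data ~ Gamma(15+60, 1+20) = Gamma(75, 21).
The posterior predictive for a window of length T is Negative Binomial with variance T·α'·(β'+T)/β'² = 5·75·26/441 = 3250/147.

3250/147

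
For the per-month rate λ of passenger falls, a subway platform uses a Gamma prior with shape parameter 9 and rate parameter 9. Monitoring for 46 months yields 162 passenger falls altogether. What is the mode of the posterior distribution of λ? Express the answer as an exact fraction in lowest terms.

34/11

Total count 162 over total exposure 46 months.
Posterior: α' = 9 + 162 = 171, β' = 9 + 46 = 55.
Posterior mode = (α'−1)/β' = 170/55 = 34/11.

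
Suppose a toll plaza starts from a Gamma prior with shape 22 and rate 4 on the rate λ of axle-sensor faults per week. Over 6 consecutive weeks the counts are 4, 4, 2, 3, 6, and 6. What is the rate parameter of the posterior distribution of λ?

10

Total count: 4 + 4 + 2 + 3 + 6 + 6 = 25.
Total exposure: 6 weeks.
The Gamma prior is conjugate for the Poisson rate, so λ | data ~ Gamma(22+25, 4+6) = Gamma(47, 10).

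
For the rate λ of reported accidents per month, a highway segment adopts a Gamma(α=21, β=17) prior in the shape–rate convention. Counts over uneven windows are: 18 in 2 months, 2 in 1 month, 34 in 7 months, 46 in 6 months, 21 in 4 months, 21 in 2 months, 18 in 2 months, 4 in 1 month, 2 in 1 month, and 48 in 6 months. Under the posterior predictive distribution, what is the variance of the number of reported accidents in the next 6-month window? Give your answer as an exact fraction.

Total count: 18 + 2 + 34 + 46 + 21 + 21 + 18 + 4 + 2 + 48 = 214.
Total exposure: 2 + 1 + 7 + 6 + 4 + 2 + 2 + 1 + 1 + 6 = 32 months.
Gamma(α, β) with Poisson data over total exposure Σt gives posterior Gamma(α+Σx, β+Σt) = Gamma(235, 49).
The posterior predictive for a window of length T is Negative Binomial with variance T·α'·(β'+T)/β'² = 6·235·55/2401 = 77550/2401.

77550/2401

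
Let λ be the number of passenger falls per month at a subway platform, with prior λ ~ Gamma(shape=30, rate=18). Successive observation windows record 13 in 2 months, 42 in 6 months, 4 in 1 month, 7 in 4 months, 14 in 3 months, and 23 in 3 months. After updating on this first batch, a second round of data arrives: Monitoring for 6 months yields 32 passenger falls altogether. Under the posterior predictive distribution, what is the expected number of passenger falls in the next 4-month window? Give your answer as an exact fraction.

Total count: 13 + 42 + 4 + 7 + 14 + 23 = 103.
Total exposure: 2 + 6 + 1 + 4 + 3 + 3 = 19 months.
After the first batch: Gamma(30 + 103, 18 + 19) = Gamma(133, 37).
Total count 32 over total exposure 6 months.
After the second batch: Gamma(133 + 32, 37 + 6) = Gamma(165, 43).
Predictive mean over a 4-month window = T·E[λ|data] = 4·165/43 = 660/43.

660/43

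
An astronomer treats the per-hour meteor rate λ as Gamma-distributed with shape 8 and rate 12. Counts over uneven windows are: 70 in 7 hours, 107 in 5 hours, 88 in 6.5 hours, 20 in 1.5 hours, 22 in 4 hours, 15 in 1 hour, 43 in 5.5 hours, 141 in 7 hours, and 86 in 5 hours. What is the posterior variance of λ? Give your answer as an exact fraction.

Total count: 70 + 107 + 88 + 20 + 22 + 15 + 43 + 141 + 86 = 592.
Total exposure: 7 + 5 + 6.5 + 1.5 + 4 + 1 + 5.5 + 7 + 5 = 42.5 hours.
By Gamma–Poisson conjugacy, the posterior is Gamma(α + Σx, β + Σt) = Gamma(8 + 592, 12 + 42.5) = Gamma(600, 109/2).
Posterior variance = α'/β'² = 600/(11881/4) = 2400/11881.

2400/11881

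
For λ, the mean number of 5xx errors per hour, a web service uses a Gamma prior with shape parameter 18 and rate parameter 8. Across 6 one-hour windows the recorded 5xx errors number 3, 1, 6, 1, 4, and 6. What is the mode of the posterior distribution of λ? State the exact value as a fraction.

19/7

Total count: 3 + 1 + 6 + 1 + 4 + 6 = 21.
Total exposure: 6 hours.
Posterior: α' = 18 + 21 = 39, β' = 8 + 6 = 14.
Posterior mode = (α'−1)/β' = 38/14 = 19/7.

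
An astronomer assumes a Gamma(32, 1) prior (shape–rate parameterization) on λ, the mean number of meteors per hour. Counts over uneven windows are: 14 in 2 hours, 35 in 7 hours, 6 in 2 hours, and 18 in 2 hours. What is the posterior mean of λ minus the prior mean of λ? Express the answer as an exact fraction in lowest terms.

-49/2

Total count: 14 + 35 + 6 + 18 = 73.
Total exposure: 2 + 7 + 2 + 2 = 13 hours.
By Gamma–Poisson conjugacy, the posterior is Gamma(α + Σx, β + Σt) = Gamma(32 + 73, 1 + 13) = Gamma(105, 14).
Posterior mean = 105/14 = 15/2; prior mean = 32/1 = 32. Difference = 15/2 − 32 = -49/2.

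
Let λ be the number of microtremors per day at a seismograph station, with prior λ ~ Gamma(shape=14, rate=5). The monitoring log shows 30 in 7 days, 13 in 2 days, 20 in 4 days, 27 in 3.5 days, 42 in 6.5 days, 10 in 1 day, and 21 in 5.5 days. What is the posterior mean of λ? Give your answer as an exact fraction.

Total count: 30 + 13 + 20 + 27 + 42 + 10 + 21 = 163.
Total exposure: 7 + 2 + 4 + 3.5 + 6.5 + 1 + 5.5 = 29.5 days.
The Gamma prior is conjugate for the Poisson rate, so λ | data ~ Gamma(14+163, 5+29.5) = Gamma(177, 69/2).
Posterior mean = α'/β' = 177/(69/2) = 118/23.

118/23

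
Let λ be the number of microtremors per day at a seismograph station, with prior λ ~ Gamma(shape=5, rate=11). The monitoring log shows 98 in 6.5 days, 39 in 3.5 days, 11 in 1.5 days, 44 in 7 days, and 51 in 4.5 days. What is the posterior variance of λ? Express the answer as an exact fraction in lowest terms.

Total count: 98 + 39 + 11 + 44 + 51 = 243.
Total exposure: 6.5 + 3.5 + 1.5 + 7 + 4.5 = 23 days.
Gamma(α, β) with Poisson data over total exposure Σt gives posterior Gamma(α+Σx, β+Σt) = Gamma(248, 34).
Posterior variance = α'/β'² = 248/1156 = 62/289.

62/289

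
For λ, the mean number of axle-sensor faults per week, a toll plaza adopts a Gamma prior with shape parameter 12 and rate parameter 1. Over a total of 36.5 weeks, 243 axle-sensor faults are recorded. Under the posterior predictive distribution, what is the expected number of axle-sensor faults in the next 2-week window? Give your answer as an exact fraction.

68/5

Total count 243 over total exposure 36.5 weeks.
Gamma(α, β) with Poisson data over total exposure Σt gives posterior Gamma(α+Σx, β+Σt) = Gamma(255, 75/2).
Predictive mean over a 2-week window = T·E[λ|data] = 2·255/(75/2) = 68/5.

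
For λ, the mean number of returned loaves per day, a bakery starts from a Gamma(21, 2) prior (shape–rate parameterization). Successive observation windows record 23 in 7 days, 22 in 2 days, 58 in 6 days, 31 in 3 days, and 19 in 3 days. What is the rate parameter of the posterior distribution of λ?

Total count: 23 + 22 + 58 + 31 + 19 = 153.
Total exposure: 7 + 2 + 6 + 3 + 3 = 21 days.
The Gamma prior is conjugate for the Poisson rate, so λ | data ~ Gamma(21+153, 2+21) = Gamma(174, 23).

23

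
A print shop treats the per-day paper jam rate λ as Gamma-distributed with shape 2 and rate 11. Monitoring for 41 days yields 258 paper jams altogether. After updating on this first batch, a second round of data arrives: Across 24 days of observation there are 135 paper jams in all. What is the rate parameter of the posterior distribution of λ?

76

Total count 258 over total exposure 41 days.
After the first batch: Gamma(2 + 258, 11 + 41) = Gamma(260, 52).
Total count 135 over total exposure 24 days.
After the second batch: Gamma(260 + 135, 52 + 24) = Gamma(395, 76).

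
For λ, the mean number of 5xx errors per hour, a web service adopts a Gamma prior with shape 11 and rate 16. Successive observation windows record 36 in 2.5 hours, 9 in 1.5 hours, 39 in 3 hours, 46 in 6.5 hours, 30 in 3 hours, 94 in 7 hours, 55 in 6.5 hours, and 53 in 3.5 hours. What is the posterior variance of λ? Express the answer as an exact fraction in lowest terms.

Total count: 36 + 9 + 39 + 46 + 30 + 94 + 55 + 53 = 362.
Total exposure: 2.5 + 1.5 + 3 + 6.5 + 3 + 7 + 6.5 + 3.5 = 33.5 hours.
Conjugate update: add total count to the shape and total exposure to the rate, giving Gamma(373, 99/2).
Posterior variance = α'/β'² = 373/(9801/4) = 1492/9801.

1492/9801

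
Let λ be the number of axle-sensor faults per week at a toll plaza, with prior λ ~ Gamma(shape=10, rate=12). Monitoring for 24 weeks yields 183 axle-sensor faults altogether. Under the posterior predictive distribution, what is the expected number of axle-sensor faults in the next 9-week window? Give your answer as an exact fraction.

193/4

Total count 183 over total exposure 24 weeks.
By Gamma–Poisson conjugacy, the posterior is Gamma(α + Σx, β + Σt) = Gamma(10 + 183, 12 + 24) = Gamma(193, 36).
Predictive mean over a 9-week window = T·E[λ|data] = 9·193/36 = 193/4.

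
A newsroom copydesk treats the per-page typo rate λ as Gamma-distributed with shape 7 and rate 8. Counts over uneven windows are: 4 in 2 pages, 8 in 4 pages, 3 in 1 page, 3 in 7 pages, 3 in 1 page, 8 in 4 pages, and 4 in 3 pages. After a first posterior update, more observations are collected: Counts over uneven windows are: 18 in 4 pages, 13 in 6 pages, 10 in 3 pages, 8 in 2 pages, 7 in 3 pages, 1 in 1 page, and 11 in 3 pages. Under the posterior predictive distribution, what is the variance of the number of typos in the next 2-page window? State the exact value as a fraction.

Total count: 4 + 8 + 3 + 3 + 3 + 8 + 4 = 33.
Total exposure: 2 + 4 + 1 + 7 + 1 + 4 + 3 = 22 pages.
After the first batch: Gamma(7 + 33, 8 + 22) = Gamma(40, 30).
Total count: 18 + 13 + 10 + 8 + 7 + 1 + 11 = 68.
Total exposure: 4 + 6 + 3 + 2 + 3 + 1 + 3 = 22 pages.
After the second batch: Gamma(40 + 68, 30 + 22) = Gamma(108, 52).
The posterior predictive for a window of length T is Negative Binomial with variance T·α'·(β'+T)/β'² = 2·108·54/2704 = 729/169.

729/169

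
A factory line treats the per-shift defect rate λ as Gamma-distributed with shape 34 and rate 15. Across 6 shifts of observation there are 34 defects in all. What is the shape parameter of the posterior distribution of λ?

68

Total count 34 over total exposure 6 shifts.
By Gamma–Poisson conjugacy, the posterior is Gamma(α + Σx, β + Σt) = Gamma(34 + 34, 15 + 6) = Gamma(68, 21).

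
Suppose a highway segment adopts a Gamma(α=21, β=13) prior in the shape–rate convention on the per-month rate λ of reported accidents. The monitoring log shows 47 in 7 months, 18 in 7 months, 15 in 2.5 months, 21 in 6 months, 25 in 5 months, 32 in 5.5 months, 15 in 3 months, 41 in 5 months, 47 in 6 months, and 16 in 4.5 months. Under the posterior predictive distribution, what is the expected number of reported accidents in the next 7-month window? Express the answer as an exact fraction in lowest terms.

Total count: 47 + 18 + 15 + 21 + 25 + 32 + 15 + 41 + 47 + 16 = 277.
Total exposure: 7 + 7 + 2.5 + 6 + 5 + 5.5 + 3 + 5 + 6 + 4.5 = 51.5 months.
Gamma(α, β) with Poisson data over total exposure Σt gives posterior Gamma(α+Σx, β+Σt) = Gamma(298, 129/2).
Predictive mean over a 7-month window = T·E[λ|data] = 7·298/(129/2) = 4172/129.

4172/129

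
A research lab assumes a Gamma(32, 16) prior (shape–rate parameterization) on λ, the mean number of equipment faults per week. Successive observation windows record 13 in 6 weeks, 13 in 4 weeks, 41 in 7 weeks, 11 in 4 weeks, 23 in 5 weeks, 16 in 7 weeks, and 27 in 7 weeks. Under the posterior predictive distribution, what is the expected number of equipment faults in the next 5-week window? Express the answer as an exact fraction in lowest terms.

110/7

Total count: 13 + 13 + 41 + 11 + 23 + 16 + 27 = 144.
Total exposure: 6 + 4 + 7 + 4 + 5 + 7 + 7 = 40 weeks.
The Gamma prior is conjugate for the Poisson rate, so λ | data ~ Gamma(32+144, 16+40) = Gamma(176, 56).
Predictive mean over a 5-week window = T·E[λ|data] = 5·176/56 = 110/7.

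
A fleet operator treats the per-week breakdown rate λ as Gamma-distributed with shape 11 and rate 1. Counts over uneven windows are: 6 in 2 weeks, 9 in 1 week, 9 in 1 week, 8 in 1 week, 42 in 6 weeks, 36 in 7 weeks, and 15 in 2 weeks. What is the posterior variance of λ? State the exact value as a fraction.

136/441

Total count: 6 + 9 + 9 + 8 + 42 + 36 + 15 = 125.
Total exposure: 2 + 1 + 1 + 1 + 6 + 7 + 2 = 20 weeks.
The Gamma prior is conjugate for the Poisson rate, so λ | data ~ Gamma(11+125, 1+20) = Gamma(136, 21).
Posterior variance = α'/β'² = 136/441.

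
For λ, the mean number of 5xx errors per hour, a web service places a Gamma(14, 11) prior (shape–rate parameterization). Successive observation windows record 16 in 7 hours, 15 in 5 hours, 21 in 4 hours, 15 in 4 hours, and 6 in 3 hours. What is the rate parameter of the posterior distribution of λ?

34

Total count: 16 + 15 + 21 + 15 + 6 = 73.
Total exposure: 7 + 5 + 4 + 4 + 3 = 23 hours.
Conjugate update: add total count to the shape and total exposure to the rate, giving Gamma(87, 34).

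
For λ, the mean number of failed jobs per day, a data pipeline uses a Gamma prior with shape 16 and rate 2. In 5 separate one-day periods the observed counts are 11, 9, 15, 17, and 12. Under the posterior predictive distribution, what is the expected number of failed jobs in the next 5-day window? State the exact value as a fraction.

Total count: 11 + 9 + 15 + 17 + 12 = 64.
Total exposure: 5 days.
Posterior: α' = 16 + 64 = 80, β' = 2 + 5 = 7.
Predictive mean over a 5-day window = T·E[λ|data] = 5·80/7 = 400/7.

400/7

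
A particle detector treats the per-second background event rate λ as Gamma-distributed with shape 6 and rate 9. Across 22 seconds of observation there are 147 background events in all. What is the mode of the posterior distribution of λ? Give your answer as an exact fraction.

152/31

Total count 147 over total exposure 22 seconds.
By Gamma–Poisson conjugacy, the posterior is Gamma(α + Σx, β + Σt) = Gamma(6 + 147, 9 + 22) = Gamma(153, 31).
Posterior mode = (α'−1)/β' = 152/31.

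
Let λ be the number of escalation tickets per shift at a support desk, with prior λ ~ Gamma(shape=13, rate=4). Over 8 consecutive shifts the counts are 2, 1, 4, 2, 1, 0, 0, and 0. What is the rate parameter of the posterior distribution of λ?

Total count: 2 + 1 + 4 + 2 + 1 + 0 + 0 + 0 = 10.
Total exposure: 8 shifts.
Conjugate update: add total count to the shape and total exposure to the rate, giving Gamma(23, 12).

12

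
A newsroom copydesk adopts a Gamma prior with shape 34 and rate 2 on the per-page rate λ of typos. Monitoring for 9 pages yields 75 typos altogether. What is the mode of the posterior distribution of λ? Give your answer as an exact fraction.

Total count 75 over total exposure 9 pages.
The Gamma prior is conjugate for the Poisson rate, so λ | data ~ Gamma(34+75, 2+9) = Gamma(109, 11).
Posterior mode = (α'−1)/β' = 108/11.

108/11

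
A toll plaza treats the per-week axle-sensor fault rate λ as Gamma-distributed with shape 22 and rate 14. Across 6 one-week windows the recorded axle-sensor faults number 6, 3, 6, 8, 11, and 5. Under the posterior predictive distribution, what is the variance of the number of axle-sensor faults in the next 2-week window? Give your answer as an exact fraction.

671/100

Total count: 6 + 3 + 6 + 8 + 11 + 5 = 39.
Total exposure: 6 weeks.
The Gamma prior is conjugate for the Poisson rate, so λ | data ~ Gamma(22+39, 14+6) = Gamma(61, 20).
The posterior predictive for a window of length T is Negative Binomial with variance T·α'·(β'+T)/β'² = 2·61·22/400 = 671/100.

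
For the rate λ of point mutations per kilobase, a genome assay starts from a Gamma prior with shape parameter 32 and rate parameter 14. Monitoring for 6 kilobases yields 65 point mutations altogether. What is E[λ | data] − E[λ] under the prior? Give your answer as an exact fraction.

359/140

Total count 65 over total exposure 6 kilobases.
By Gamma–Poisson conjugacy, the posterior is Gamma(α + Σx, β + Σt) = Gamma(32 + 65, 14 + 6) = Gamma(97, 20).
Posterior mean = 97/20 = 97/20; prior mean = 32/14 = 16/7. Difference = 97/20 − 16/7 = 359/140.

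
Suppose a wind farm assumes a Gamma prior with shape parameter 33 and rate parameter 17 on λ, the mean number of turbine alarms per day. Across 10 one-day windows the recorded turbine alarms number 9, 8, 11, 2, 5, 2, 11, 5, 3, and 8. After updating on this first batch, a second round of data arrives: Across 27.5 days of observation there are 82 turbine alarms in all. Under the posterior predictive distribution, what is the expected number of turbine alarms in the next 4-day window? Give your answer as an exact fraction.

Total count: 9 + 8 + 11 + 2 + 5 + 2 + 11 + 5 + 3 + 8 = 64.
Total exposure: 10 days.
After the first batch: Gamma(33 + 64, 17 + 10) = Gamma(97, 27).
Total count 82 over total exposure 27.5 days.
After the second batch: Gamma(97 + 82, 27 + 27.5) = Gamma(179, 109/2).
Predictive mean over a 4-day window = T·E[λ|data] = 4·179/(109/2) = 1432/109.

1432/109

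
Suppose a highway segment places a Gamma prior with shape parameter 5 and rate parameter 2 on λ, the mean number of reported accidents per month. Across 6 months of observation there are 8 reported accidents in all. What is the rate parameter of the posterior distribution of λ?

Total count 8 over total exposure 6 months.
Posterior: α' = 5 + 8 = 13, β' = 2 + 6 = 8.

8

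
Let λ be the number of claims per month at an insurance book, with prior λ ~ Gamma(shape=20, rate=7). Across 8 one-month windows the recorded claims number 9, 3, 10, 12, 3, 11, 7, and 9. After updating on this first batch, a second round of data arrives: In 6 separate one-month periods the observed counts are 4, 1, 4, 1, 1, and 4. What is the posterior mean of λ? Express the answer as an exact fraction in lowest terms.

33/7

Total count: 9 + 3 + 10 + 12 + 3 + 11 + 7 + 9 = 64.
Total exposure: 8 months.
After the first batch: Gamma(20 + 64, 7 + 8) = Gamma(84, 15).
Total count: 4 + 1 + 4 + 1 + 1 + 4 = 15.
Total exposure: 6 months.
After the second batch: Gamma(84 + 15, 15 + 6) = Gamma(99, 21).
Posterior mean = α'/β' = 99/21 = 33/7.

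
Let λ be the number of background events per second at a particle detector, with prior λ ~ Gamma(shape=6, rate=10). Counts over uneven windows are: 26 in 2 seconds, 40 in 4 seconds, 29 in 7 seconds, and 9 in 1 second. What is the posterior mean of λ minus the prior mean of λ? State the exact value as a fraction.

Total count: 26 + 40 + 29 + 9 = 104.
Total exposure: 2 + 4 + 7 + 1 = 14 seconds.
By Gamma–Poisson conjugacy, the posterior is Gamma(α + Σx, β + Σt) = Gamma(6 + 104, 10 + 14) = Gamma(110, 24).
Posterior mean = 110/24 = 55/12; prior mean = 6/10 = 3/5. Difference = 55/12 − 3/5 = 239/60.

239/60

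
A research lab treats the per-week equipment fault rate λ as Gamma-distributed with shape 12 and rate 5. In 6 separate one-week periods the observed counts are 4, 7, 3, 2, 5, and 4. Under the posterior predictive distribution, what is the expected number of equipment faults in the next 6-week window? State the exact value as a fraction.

222/11

Total count: 4 + 7 + 3 + 2 + 5 + 4 = 25.
Total exposure: 6 weeks.
Gamma(α, β) with Poisson data over total exposure Σt gives posterior Gamma(α+Σx, β+Σt) = Gamma(37, 11).
Predictive mean over a 6-week window = T·E[λ|data] = 6·37/11 = 222/11.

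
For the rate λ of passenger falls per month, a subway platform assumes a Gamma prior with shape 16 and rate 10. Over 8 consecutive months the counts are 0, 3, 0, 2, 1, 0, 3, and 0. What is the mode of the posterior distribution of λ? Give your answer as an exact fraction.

Total count: 0 + 3 + 0 + 2 + 1 + 0 + 3 + 0 = 9.
Total exposure: 8 months.
Gamma(α, β) with Poisson data over total exposure Σt gives posterior Gamma(α+Σx, β+Σt) = Gamma(25, 18).
Posterior mode = (α'−1)/β' = 24/18 = 4/3.

4/3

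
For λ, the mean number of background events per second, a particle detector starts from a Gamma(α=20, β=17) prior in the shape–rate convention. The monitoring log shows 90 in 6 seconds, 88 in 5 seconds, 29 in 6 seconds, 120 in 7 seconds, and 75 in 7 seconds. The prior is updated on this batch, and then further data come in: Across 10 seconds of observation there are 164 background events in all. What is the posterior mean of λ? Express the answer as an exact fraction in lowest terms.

Total count: 90 + 88 + 29 + 120 + 75 = 402.
Total exposure: 6 + 5 + 6 + 7 + 7 = 31 seconds.
After the first batch: Gamma(20 + 402, 17 + 31) = Gamma(422, 48).
Total count 164 over total exposure 10 seconds.
After the second batch: Gamma(422 + 164, 48 + 10) = Gamma(586, 58).
Posterior mean = α'/β' = 586/58 = 293/29.

293/29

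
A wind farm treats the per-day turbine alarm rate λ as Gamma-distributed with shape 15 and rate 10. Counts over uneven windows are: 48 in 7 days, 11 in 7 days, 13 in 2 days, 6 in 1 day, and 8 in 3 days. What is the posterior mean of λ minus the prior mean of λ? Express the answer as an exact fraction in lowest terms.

Total count: 48 + 11 + 13 + 6 + 8 = 86.
Total exposure: 7 + 7 + 2 + 1 + 3 = 20 days.
Conjugate update: add total count to the shape and total exposure to the rate, giving Gamma(101, 30).
Posterior mean = 101/30 = 101/30; prior mean = 15/10 = 3/2. Difference = 101/30 − 3/2 = 28/15.

28/15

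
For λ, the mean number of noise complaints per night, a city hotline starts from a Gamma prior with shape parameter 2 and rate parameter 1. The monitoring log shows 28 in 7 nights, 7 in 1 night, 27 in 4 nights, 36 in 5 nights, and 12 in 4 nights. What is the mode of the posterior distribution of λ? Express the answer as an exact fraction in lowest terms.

111/22

Total count: 28 + 7 + 27 + 36 + 12 = 110.
Total exposure: 7 + 1 + 4 + 5 + 4 = 21 nights.
Posterior: α' = 2 + 110 = 112, β' = 1 + 21 = 22.
Posterior mode = (α'−1)/β' = 111/22.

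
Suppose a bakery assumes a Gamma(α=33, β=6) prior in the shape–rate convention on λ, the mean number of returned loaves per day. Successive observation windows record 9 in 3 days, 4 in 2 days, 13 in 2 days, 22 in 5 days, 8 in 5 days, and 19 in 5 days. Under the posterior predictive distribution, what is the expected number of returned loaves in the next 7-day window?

27

Total count: 9 + 4 + 13 + 22 + 8 + 19 = 75.
Total exposure: 3 + 2 + 2 + 5 + 5 + 5 = 22 days.
Conjugate update: add total count to the shape and total exposure to the rate, giving Gamma(108, 28).
Predictive mean over a 7-day window = T·E[λ|data] = 7·108/28 = 27.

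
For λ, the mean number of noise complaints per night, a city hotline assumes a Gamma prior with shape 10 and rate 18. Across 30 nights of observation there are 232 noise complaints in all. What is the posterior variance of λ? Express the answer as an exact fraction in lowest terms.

121/1152

Total count 232 over total exposure 30 nights.
The Gamma prior is conjugate for the Poisson rate, so λ | data ~ Gamma(10+232, 18+30) = Gamma(242, 48).
Posterior variance = α'/β'² = 242/2304 = 121/1152.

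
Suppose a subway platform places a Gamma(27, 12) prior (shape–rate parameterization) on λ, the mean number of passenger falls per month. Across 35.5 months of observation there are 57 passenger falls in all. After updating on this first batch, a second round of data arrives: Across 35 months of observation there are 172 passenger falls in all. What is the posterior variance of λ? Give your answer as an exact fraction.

Total count 57 over total exposure 35.5 months.
After the first batch: Gamma(27 + 57, 12 + 35.5) = Gamma(84, 95/2).
Total count 172 over total exposure 35 months.
After the second batch: Gamma(84 + 172, 95/2 + 35) = Gamma(256, 165/2).
Posterior variance = α'/β'² = 256/(27225/4) = 1024/27225.

1024/27225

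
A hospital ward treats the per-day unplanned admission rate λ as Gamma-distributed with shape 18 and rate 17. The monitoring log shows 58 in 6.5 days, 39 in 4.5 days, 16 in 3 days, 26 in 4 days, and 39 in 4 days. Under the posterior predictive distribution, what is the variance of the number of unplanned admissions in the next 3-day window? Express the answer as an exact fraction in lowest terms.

2744/169

Total count: 58 + 39 + 16 + 26 + 39 = 178.
Total exposure: 6.5 + 4.5 + 3 + 4 + 4 = 22 days.
By Gamma–Poisson conjugacy, the posterior is Gamma(α + Σx, β + Σt) = Gamma(18 + 178, 17 + 22) = Gamma(196, 39).
The posterior predictive for a window of length T is Negative Binomial with variance T·α'·(β'+T)/β'² = 3·196·42/1521 = 2744/169.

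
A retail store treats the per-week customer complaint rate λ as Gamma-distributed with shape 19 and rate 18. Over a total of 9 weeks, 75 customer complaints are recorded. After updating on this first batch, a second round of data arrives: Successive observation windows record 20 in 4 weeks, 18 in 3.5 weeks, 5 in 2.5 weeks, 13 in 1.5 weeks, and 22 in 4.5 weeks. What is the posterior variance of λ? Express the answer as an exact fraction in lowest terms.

Total count 75 over total exposure 9 weeks.
After the first batch: Gamma(19 + 75, 18 + 9) = Gamma(94, 27).
Total count: 20 + 18 + 5 + 13 + 22 = 78.
Total exposure: 4 + 3.5 + 2.5 + 1.5 + 4.5 = 16 weeks.
After the second batch: Gamma(94 + 78, 27 + 16) = Gamma(172, 43).
Posterior variance = α'/β'² = 172/1849 = 4/43.

4/43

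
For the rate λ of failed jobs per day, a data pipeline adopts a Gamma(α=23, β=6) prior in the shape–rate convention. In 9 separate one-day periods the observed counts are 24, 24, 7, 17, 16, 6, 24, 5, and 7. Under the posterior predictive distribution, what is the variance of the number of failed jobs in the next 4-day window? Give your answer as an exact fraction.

1292/25

Total count: 24 + 24 + 7 + 17 + 16 + 6 + 24 + 5 + 7 = 130.
Total exposure: 9 days.
The Gamma prior is conjugate for the Poisson rate, so λ | data ~ Gamma(23+130, 6+9) = Gamma(153, 15).
The posterior predictive for a window of length T is Negative Binomial with variance T·α'·(β'+T)/β'² = 4·153·19/225 = 1292/25.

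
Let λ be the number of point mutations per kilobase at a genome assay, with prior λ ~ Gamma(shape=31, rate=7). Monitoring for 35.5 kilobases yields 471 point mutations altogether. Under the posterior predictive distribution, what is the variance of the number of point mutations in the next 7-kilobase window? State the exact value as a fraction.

Total count 471 over total exposure 35.5 kilobases.
Conjugate update: add total count to the shape and total exposure to the rate, giving Gamma(502, 85/2).
The posterior predictive for a window of length T is Negative Binomial with variance T·α'·(β'+T)/β'² = 7·502·(99/2)/(7225/4) = 695772/7225.

695772/7225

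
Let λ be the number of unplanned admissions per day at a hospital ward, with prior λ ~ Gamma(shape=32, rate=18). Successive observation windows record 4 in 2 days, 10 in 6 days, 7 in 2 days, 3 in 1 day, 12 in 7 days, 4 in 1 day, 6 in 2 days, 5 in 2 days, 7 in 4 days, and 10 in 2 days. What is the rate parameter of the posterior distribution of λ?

Total count: 4 + 10 + 7 + 3 + 12 + 4 + 6 + 5 + 7 + 10 = 68.
Total exposure: 2 + 6 + 2 + 1 + 7 + 1 + 2 + 2 + 4 + 2 = 29 days.
By Gamma–Poisson conjugacy, the posterior is Gamma(α + Σx, β + Σt) = Gamma(32 + 68, 18 + 29) = Gamma(100, 47).

47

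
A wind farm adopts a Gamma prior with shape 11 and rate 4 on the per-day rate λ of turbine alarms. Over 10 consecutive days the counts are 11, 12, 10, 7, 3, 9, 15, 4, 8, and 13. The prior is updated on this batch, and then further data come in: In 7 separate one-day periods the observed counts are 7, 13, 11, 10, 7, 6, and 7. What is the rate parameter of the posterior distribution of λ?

21

Total count: 11 + 12 + 10 + 7 + 3 + 9 + 15 + 4 + 8 + 13 = 92.
Total exposure: 10 days.
After the first batch: Gamma(11 + 92, 4 + 10) = Gamma(103, 14).
Total count: 7 + 13 + 11 + 10 + 7 + 6 + 7 = 61.
Total exposure: 7 days.
After the second batch: Gamma(103 + 61, 14 + 7) = Gamma(164, 21).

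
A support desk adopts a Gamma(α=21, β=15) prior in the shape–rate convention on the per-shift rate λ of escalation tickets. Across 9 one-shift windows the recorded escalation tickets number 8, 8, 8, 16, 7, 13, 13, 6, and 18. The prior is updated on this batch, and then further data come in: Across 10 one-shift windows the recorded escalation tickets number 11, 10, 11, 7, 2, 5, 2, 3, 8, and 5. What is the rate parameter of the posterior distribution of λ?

34

Total count: 8 + 8 + 8 + 16 + 7 + 13 + 13 + 6 + 18 = 97.
Total exposure: 9 shifts.
After the first batch: Gamma(21 + 97, 15 + 9) = Gamma(118, 24).
Total count: 11 + 10 + 11 + 7 + 2 + 5 + 2 + 3 + 8 + 5 = 64.
Total exposure: 10 shifts.
After the second batch: Gamma(118 + 64, 24 + 10) = Gamma(182, 34).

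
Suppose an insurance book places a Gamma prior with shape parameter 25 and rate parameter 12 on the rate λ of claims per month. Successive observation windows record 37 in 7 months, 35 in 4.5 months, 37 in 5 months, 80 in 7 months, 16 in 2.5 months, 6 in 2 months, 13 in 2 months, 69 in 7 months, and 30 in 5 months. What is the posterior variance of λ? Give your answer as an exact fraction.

Total count: 37 + 35 + 37 + 80 + 16 + 6 + 13 + 69 + 30 = 323.
Total exposure: 7 + 4.5 + 5 + 7 + 2.5 + 2 + 2 + 7 + 5 = 42 months.
The Gamma prior is conjugate for the Poisson rate, so λ | data ~ Gamma(25+323, 12+42) = Gamma(348, 54).
Posterior variance = α'/β'² = 348/2916 = 29/243.

29/243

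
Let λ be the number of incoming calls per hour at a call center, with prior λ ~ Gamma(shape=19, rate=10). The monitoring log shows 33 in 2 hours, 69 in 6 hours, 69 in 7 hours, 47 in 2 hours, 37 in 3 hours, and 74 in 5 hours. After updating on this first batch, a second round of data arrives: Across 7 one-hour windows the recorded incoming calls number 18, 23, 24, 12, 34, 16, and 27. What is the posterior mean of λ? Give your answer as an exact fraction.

251/21

Total count: 33 + 69 + 69 + 47 + 37 + 74 = 329.
Total exposure: 2 + 6 + 7 + 2 + 3 + 5 = 25 hours.
After the first batch: Gamma(19 + 329, 10 + 25) = Gamma(348, 35).
Total count: 18 + 23 + 24 + 12 + 34 + 16 + 27 = 154.
Total exposure: 7 hours.
After the second batch: Gamma(348 + 154, 35 + 7) = Gamma(502, 42).
Posterior mean = α'/β' = 502/42 = 251/21.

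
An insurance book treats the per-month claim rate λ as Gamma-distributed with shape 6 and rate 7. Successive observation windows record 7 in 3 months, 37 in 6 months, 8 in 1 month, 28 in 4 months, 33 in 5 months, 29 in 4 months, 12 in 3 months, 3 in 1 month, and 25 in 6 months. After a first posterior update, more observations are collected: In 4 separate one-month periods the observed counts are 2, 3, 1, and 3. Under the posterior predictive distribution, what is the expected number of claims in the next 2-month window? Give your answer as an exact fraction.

197/22

Total count: 7 + 37 + 8 + 28 + 33 + 29 + 12 + 3 + 25 = 182.
Total exposure: 3 + 6 + 1 + 4 + 5 + 4 + 3 + 1 + 6 = 33 months.
After the first batch: Gamma(6 + 182, 7 + 33) = Gamma(188, 40).
Total count: 2 + 3 + 1 + 3 = 9.
Total exposure: 4 months.
After the second batch: Gamma(188 + 9, 40 + 4) = Gamma(197, 44).
Predictive mean over a 2-month window = T·E[λ|data] = 2·197/44 = 197/22.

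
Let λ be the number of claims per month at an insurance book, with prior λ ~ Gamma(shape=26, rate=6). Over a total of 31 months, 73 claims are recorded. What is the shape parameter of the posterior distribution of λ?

Total count 73 over total exposure 31 months.
Gamma(α, β) with Poisson data over total exposure Σt gives posterior Gamma(α+Σx, β+Σt) = Gamma(99, 37).

99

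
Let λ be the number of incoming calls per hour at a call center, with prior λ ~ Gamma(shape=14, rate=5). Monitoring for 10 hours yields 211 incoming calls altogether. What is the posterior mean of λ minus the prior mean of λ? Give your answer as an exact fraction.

61/5

Total count 211 over total exposure 10 hours.
Gamma(α, β) with Poisson data over total exposure Σt gives posterior Gamma(α+Σx, β+Σt) = Gamma(225, 15).
Posterior mean = 225/15 = 15; prior mean = 14/5 = 14/5. Difference = 15 − 14/5 = 61/5.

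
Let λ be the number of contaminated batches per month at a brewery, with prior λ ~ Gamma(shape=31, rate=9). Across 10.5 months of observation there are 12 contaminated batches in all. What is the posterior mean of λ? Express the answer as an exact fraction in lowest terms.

86/39

Total count 12 over total exposure 10.5 months.
The Gamma prior is conjugate for the Poisson rate, so λ | data ~ Gamma(31+12, 9+10.5) = Gamma(43, 39/2).
Posterior mean = α'/β' = 43/(39/2) = 86/39.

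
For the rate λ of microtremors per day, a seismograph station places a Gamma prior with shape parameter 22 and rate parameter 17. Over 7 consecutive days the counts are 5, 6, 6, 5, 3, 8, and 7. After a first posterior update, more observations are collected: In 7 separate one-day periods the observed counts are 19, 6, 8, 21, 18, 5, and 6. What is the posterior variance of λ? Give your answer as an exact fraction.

Total count: 5 + 6 + 6 + 5 + 3 + 8 + 7 = 40.
Total exposure: 7 days.
After the first batch: Gamma(22 + 40, 17 + 7) = Gamma(62, 24).
Total count: 19 + 6 + 8 + 21 + 18 + 5 + 6 = 83.
Total exposure: 7 days.
After the second batch: Gamma(62 + 83, 24 + 7) = Gamma(145, 31).
Posterior variance = α'/β'² = 145/961.

145/961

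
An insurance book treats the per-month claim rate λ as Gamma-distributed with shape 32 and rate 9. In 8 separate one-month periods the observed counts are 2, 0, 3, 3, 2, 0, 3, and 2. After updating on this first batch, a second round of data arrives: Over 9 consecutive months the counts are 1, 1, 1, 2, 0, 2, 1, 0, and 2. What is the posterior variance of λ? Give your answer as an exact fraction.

57/676

Total count: 2 + 0 + 3 + 3 + 2 + 0 + 3 + 2 = 15.
Total exposure: 8 months.
After the first batch: Gamma(32 + 15, 9 + 8) = Gamma(47, 17).
Total count: 1 + 1 + 1 + 2 + 0 + 2 + 1 + 0 + 2 = 10.
Total exposure: 9 months.
After the second batch: Gamma(47 + 10, 17 + 9) = Gamma(57, 26).
Posterior variance = α'/β'² = 57/676.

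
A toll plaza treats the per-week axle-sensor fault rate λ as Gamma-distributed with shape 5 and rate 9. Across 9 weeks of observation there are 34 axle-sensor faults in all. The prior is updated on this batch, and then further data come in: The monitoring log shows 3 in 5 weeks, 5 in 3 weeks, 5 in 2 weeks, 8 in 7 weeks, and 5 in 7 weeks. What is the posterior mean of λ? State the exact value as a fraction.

65/42

Total count 34 over total exposure 9 weeks.
After the first batch: Gamma(5 + 34, 9 + 9) = Gamma(39, 18).
Total count: 3 + 5 + 5 + 8 + 5 = 26.
Total exposure: 5 + 3 + 2 + 7 + 7 = 24 weeks.
After the second batch: Gamma(39 + 26, 18 + 24) = Gamma(65, 42).
Posterior mean = α'/β' = 65/42.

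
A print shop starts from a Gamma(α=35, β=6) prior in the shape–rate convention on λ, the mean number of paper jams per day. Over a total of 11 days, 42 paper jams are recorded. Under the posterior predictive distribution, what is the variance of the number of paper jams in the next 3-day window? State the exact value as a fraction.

Total count 42 over total exposure 11 days.
Conjugate update: add total count to the shape and total exposure to the rate, giving Gamma(77, 17).
The posterior predictive for a window of length T is Negative Binomial with variance T·α'·(β'+T)/β'² = 3·77·20/289 = 4620/289.

4620/289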